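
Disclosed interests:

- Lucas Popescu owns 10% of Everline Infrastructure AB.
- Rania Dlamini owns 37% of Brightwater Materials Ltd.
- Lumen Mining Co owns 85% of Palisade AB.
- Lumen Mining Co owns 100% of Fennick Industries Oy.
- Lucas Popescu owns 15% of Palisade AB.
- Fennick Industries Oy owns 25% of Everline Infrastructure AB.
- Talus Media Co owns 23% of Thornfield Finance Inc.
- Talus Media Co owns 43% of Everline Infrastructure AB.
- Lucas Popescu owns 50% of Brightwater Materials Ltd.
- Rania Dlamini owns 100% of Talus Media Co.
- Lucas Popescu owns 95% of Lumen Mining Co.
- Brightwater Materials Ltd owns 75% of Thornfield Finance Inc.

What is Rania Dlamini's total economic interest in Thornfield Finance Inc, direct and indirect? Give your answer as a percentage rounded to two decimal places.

Rania reaches Thornfield along 2 paths.
Via Brightwater: 37% × 75% = 27.75%.
Via Talus: 100% × 23% = 23%.
Total: 27.75% + 23% = 50.75%.

50.75%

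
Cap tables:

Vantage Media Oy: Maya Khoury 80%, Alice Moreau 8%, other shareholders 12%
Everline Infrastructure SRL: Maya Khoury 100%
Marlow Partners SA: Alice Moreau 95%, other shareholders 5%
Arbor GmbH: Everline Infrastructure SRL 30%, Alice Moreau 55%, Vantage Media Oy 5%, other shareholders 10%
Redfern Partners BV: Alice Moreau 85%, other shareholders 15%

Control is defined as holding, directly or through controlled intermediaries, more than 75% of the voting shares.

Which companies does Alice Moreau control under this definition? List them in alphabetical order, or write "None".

Alice holds 95% of Marlow, so Alice controls Marlow.
Alice holds 85% of Redfern, so Alice controls Redfern.
No other company's threshold is met.

Marlow Partners SA, Redfern Partners BV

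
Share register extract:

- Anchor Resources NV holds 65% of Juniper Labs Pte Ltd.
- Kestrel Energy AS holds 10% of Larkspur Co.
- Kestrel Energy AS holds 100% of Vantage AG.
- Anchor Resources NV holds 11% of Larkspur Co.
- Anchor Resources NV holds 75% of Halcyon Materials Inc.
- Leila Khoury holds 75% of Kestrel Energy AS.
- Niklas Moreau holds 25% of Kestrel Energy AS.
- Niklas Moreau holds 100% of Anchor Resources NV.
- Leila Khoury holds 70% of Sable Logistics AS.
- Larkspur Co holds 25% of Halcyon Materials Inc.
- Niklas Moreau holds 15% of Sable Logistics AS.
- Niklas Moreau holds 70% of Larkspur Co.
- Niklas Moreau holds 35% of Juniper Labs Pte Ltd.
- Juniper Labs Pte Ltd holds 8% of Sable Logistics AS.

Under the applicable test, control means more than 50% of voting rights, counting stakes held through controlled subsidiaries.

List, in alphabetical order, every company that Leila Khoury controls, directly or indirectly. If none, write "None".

Kestrel Energy AS, Sable Logistics AS, Vantage AG

Leila holds 75% of Kestrel, so Leila controls Kestrel.
Kestrel holds 100% of Vantage, so Leila controls Vantage.
Leila holds 70% of Sable, so Leila controls Sable.
No other company's threshold is met.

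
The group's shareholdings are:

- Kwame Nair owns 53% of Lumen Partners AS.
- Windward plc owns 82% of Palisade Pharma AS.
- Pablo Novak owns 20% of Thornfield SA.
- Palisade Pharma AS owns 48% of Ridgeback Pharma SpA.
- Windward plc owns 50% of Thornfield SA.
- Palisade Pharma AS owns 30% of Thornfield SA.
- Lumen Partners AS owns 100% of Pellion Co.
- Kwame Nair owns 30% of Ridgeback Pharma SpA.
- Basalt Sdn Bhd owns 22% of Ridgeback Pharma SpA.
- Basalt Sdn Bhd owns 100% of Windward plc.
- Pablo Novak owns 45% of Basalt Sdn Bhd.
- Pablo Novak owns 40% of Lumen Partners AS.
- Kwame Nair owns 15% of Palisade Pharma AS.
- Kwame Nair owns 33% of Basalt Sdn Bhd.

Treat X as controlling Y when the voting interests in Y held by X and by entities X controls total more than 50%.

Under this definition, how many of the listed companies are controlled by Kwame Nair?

Kwame holds 53% of Lumen, so Kwame controls Lumen.
Lumen holds 100% of Pellion, so Kwame controls Pellion.
No other company's threshold is met.
Kwame controls 2 companies.

2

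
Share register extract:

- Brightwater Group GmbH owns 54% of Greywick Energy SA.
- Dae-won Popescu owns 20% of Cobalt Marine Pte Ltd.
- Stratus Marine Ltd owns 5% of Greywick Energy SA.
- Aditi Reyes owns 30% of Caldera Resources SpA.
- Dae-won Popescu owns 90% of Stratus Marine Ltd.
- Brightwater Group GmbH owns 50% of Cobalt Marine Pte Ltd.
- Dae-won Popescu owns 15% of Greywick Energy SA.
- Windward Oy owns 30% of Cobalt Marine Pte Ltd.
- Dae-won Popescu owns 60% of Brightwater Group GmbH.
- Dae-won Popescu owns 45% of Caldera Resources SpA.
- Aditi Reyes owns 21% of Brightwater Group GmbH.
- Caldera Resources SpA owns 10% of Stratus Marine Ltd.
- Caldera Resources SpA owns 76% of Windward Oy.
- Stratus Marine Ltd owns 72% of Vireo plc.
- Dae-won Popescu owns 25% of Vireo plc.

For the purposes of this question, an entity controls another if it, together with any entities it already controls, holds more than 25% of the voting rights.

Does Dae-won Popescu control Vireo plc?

Yes

Dae-won holds 45% of Caldera, so Dae-won controls Caldera.
Caldera and Dae-won together hold 10% + 90% = 100% of Stratus, so Dae-won controls Stratus.
Stratus and Dae-won together hold 72% + 25% = 97% of Vireo, so Dae-won controls Vireo.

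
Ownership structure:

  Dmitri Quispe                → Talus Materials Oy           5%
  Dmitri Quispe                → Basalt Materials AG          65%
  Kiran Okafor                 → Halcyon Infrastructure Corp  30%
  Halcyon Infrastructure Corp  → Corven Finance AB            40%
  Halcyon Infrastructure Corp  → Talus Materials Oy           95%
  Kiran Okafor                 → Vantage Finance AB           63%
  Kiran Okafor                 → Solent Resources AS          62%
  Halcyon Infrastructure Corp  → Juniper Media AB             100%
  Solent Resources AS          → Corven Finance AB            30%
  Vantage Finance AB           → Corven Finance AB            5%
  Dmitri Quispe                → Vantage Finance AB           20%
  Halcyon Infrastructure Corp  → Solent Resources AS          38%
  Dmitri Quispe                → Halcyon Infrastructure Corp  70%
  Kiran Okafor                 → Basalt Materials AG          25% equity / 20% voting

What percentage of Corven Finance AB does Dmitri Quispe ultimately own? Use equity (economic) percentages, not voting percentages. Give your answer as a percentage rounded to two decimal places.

Dmitri reaches Corven along 3 paths.
Via Halcyon: 70% × 40% = 28%.
Via Halcyon → Solent: 70% × 38% × 30% = 7.98%.
Via Vantage: 20% × 5% = 1%.
Total: 28% + 7.98% + 1% = 36.98%.

36.98%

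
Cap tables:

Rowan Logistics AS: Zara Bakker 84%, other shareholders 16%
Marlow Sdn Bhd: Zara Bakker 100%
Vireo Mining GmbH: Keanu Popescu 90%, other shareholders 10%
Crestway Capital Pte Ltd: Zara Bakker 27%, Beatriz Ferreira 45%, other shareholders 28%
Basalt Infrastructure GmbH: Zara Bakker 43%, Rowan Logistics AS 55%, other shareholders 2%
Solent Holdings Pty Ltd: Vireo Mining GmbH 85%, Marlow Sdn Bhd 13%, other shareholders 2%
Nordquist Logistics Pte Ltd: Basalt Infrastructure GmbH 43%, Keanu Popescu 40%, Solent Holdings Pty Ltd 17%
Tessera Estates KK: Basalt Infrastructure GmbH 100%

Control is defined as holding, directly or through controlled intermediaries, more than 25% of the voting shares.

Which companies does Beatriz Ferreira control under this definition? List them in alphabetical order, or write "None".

Crestway Capital Pte Ltd

Beatriz holds 45% of Crestway, so Beatriz controls Crestway.
No other company's threshold is met.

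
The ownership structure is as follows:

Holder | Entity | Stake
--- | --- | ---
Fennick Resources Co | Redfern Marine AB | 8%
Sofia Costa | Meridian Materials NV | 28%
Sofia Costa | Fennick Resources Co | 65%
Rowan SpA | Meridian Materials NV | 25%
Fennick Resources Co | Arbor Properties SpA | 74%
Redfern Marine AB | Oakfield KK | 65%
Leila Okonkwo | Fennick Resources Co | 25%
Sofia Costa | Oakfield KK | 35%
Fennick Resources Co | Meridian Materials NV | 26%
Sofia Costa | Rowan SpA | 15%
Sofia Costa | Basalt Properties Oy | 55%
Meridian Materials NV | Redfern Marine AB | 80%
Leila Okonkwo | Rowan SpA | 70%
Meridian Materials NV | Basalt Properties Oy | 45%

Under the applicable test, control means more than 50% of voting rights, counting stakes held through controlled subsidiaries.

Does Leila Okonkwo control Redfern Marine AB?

Leila holds 70% of Rowan, so Leila controls Rowan.
Neither Leila nor any entity Leila controls holds any voting interest in Redfern.
So Leila does not control Redfern.

No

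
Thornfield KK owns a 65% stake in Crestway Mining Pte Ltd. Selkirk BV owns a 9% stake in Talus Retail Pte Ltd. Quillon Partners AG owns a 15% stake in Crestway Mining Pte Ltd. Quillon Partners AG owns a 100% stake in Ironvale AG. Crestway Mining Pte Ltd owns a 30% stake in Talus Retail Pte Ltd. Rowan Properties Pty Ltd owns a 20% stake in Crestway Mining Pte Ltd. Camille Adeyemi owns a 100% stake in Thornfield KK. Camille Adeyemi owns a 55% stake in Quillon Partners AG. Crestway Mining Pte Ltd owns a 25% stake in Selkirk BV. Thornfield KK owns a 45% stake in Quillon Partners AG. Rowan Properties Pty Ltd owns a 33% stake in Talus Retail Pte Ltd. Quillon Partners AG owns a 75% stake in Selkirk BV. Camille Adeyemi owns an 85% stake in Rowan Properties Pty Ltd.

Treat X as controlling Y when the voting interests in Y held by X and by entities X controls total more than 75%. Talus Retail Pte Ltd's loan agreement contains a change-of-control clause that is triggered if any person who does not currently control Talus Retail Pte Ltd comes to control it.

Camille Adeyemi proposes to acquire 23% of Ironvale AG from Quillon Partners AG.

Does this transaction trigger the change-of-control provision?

The purchase adds only to Camille's holdings (Quillon's stake shrinks), so Camille is the only person who could newly come to control Talus.
Camille holds 85% of Rowan, so Camille controls Rowan.
Camille holds 100% of Thornfield, so Camille controls Thornfield.
Camille and Thornfield together hold 55% + 45% = 100% of Quillon, so Camille controls Quillon.
Rowan and Quillon and Thornfield together hold 20% + 15% + 65% = 100% of Crestway, so Camille controls Crestway.
Quillon holds 100% of Ironvale, so Camille controls Ironvale.
Crestway and Quillon together hold 25% + 75% = 100% of Selkirk, so Camille controls Selkirk.
In Talus, Camille's side holds only 9% + 30% + 33% = 72%, not > 75%.
So before the transaction, Camille does not control Talus.
After the purchase, Camille holds 23% of Ironvale directly, and Quillon's stake falls to 77%.
Quillon and Camille together hold 77% + 23% = 100% of Ironvale, so Camille controls Ironvale.
After the transaction, Camille's side holds 9% + 30% + 33% = 72% of Talus, not > 75%, so Camille still does not control Talus.
No new person acquires control, so the clause is not triggered.

No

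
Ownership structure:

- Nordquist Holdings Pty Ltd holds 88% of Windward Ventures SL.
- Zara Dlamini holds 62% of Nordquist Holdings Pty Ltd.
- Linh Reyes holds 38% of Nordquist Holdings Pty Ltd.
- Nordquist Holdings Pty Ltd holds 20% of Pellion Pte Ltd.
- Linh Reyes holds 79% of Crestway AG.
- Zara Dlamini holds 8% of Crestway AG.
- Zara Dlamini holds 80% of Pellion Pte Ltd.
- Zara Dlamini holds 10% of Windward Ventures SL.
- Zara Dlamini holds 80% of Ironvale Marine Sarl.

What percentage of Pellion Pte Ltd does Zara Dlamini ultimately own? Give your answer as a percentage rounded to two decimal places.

Zara reaches Pellion along 2 paths.
Via Nordquist: 62% × 20% = 12.4%.
Direct stake: 80% = 80%.
Total: 12.4% + 80% = 92.4%.
Rounded: 92.40%.

92.40%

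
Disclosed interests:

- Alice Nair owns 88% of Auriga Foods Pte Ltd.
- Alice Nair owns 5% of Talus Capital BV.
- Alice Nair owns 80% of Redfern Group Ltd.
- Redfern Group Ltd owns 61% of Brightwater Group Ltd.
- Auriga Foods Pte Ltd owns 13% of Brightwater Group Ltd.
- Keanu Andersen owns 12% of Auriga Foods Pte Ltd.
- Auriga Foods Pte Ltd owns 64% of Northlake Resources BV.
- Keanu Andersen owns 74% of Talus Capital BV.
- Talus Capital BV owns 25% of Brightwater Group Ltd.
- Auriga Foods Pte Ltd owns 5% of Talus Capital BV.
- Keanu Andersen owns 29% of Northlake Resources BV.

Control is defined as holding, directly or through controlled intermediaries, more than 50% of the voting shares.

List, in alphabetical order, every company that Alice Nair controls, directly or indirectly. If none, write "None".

Auriga Foods Pte Ltd, Brightwater Group Ltd, Northlake Resources BV, Redfern Group Ltd

Alice holds 88% of Auriga, so Alice controls Auriga.
Auriga holds 64% of Northlake, so Alice controls Northlake.
Alice holds 80% of Redfern, so Alice controls Redfern.
Redfern and Auriga together hold 61% + 13% = 74% of Brightwater, so Alice controls Brightwater.
No other company's threshold is met.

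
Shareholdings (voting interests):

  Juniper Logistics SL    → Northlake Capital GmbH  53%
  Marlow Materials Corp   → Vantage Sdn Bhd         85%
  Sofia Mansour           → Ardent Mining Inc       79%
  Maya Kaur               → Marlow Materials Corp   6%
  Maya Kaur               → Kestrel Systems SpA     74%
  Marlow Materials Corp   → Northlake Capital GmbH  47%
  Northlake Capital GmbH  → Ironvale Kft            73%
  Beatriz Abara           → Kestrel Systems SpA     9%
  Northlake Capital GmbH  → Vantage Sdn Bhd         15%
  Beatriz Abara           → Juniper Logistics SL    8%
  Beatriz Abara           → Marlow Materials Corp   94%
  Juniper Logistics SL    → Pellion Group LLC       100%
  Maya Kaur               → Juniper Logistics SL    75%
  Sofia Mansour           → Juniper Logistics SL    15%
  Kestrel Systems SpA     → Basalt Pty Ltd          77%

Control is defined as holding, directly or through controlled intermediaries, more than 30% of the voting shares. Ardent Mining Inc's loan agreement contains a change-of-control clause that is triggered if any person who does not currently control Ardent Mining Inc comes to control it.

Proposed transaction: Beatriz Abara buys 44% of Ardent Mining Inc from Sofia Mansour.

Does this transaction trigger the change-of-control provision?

The purchase adds only to Beatriz's holdings (Sofia's stake shrinks), so Beatriz is the only person who could newly come to control Ardent.
Beatriz holds 94% of Marlow, so Beatriz controls Marlow.
Marlow holds 47% of Northlake, so Beatriz controls Northlake.
Northlake holds 73% of Ironvale, so Beatriz controls Ironvale.
Northlake and Marlow together hold 15% + 85% = 100% of Vantage, so Beatriz controls Vantage.
Neither Beatriz nor any entity Beatriz controls holds any voting interest in Ardent.
So before the transaction, Beatriz does not control Ardent.
After the purchase, Beatriz holds 44% of Ardent directly, and Sofia's stake falls to 35%.
Beatriz holds 44% of Ardent, so Beatriz controls Ardent.
Beatriz did not control Ardent before and does after, so the clause is triggered.

Yes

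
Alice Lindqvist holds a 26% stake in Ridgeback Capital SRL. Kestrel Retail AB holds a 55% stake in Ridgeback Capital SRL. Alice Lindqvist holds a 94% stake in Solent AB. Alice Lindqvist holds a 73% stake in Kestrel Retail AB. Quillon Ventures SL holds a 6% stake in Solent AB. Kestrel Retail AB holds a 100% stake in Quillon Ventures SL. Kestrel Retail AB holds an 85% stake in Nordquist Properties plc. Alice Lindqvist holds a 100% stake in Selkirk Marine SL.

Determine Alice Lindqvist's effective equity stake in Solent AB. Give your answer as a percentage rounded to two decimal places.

Alice reaches Solent along 2 paths.
Via Kestrel → Quillon: 73% × 100% × 6% = 4.38%.
Direct stake: 94% = 94%.
Total: 4.38% + 94% = 98.38%.

98.38%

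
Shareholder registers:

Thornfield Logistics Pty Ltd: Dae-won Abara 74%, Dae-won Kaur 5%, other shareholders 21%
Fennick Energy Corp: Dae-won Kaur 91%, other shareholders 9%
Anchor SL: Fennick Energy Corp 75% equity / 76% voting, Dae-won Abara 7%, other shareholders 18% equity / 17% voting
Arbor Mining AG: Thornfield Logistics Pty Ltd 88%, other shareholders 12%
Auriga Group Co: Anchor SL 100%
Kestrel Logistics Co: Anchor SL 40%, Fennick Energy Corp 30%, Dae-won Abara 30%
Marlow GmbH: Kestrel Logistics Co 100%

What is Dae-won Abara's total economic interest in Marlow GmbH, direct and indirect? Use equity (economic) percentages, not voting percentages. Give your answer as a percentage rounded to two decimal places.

32.80%

Dae-won Abara reaches Marlow along 2 paths.
Via Anchor → Kestrel: 7% × 40% × 100% = 2.8%.
Via Kestrel: 30% × 100% = 30%.
Total: 2.8% + 30% = 32.8%.
Rounded: 32.80%.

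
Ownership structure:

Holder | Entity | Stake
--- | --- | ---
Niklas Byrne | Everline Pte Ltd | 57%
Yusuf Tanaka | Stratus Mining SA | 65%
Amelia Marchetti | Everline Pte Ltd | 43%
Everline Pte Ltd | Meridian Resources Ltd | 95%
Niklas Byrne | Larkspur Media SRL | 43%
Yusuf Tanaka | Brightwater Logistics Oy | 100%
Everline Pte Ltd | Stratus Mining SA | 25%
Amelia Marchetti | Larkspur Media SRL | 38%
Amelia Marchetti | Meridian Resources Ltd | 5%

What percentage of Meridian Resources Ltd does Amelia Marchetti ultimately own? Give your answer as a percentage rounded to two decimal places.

Amelia reaches Meridian along 2 paths.
Via Everline: 43% × 95% = 40.85%.
Direct stake: 5% = 5%.
Total: 40.85% + 5% = 45.85%.

45.85%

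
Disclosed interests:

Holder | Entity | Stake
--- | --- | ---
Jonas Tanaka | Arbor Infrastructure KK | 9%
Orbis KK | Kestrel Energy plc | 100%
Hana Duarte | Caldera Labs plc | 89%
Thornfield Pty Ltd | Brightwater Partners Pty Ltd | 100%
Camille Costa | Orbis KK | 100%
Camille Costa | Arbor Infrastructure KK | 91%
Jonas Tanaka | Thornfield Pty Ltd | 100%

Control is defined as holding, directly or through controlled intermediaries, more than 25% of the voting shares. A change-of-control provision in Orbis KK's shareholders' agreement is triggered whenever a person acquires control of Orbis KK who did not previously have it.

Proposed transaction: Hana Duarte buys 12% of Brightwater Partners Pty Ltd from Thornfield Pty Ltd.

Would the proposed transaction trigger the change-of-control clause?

No

The purchase adds only to Hana's holdings (Thornfield's stake shrinks), so Hana is the only person who could newly come to control Orbis.
Hana holds 89% of Caldera, so Hana controls Caldera.
Neither Hana nor any entity Hana controls holds any voting interest in Orbis.
So before the transaction, Hana does not control Orbis.
After the purchase, Hana holds 12% of Brightwater directly, and Thornfield's stake falls to 88%.
Hana's side now holds 12% of Brightwater, not > 25%, so Hana still does not control Brightwater.
After the transaction, neither Hana nor any entity Hana controls holds a voting interest in Orbis, so Hana still does not control it.
No new person acquires control, so the clause is not triggered.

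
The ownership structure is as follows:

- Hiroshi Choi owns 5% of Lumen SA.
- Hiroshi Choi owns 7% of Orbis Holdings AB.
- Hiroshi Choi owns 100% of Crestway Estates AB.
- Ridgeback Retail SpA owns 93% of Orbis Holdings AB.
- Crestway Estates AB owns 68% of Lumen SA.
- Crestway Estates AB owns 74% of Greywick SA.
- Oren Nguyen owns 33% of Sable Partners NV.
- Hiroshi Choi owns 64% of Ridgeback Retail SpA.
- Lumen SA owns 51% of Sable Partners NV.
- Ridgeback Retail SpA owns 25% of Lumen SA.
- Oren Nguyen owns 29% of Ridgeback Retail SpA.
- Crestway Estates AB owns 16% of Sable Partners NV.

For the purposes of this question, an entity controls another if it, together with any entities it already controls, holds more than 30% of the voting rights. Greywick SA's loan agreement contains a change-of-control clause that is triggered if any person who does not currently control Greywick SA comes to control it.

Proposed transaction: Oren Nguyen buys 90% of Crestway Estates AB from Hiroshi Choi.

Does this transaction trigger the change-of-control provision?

The purchase adds only to Oren's holdings (Hiroshi's stake shrinks), so Oren is the only person who could newly come to control Greywick.
Oren holds 33% of Sable, so Oren controls Sable.
Neither Oren nor any entity Oren controls holds any voting interest in Greywick.
So before the transaction, Oren does not control Greywick.
After the purchase, Oren holds 90% of Crestway directly, and Hiroshi's stake falls to 10%.
Oren holds 90% of Crestway, so Oren controls Crestway.
Crestway holds 74% of Greywick, so Oren controls Greywick.
Oren did not control Greywick before and does after, so the clause is triggered.

Yes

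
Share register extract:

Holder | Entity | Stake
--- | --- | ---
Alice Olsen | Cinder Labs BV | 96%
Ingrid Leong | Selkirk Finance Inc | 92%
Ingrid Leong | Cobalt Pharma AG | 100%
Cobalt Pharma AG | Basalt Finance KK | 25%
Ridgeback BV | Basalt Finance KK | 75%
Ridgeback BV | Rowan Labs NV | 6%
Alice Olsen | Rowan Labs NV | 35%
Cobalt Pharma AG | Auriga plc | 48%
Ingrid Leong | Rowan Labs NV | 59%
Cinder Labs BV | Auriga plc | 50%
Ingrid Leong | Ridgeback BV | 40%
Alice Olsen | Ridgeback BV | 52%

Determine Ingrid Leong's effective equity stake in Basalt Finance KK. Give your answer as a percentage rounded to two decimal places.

Ingrid reaches Basalt along 2 paths.
Via Cobalt: 100% × 25% = 25%.
Via Ridgeback: 40% × 75% = 30%.
Total: 25% + 30% = 55%.
Rounded: 55.00%.

55.00%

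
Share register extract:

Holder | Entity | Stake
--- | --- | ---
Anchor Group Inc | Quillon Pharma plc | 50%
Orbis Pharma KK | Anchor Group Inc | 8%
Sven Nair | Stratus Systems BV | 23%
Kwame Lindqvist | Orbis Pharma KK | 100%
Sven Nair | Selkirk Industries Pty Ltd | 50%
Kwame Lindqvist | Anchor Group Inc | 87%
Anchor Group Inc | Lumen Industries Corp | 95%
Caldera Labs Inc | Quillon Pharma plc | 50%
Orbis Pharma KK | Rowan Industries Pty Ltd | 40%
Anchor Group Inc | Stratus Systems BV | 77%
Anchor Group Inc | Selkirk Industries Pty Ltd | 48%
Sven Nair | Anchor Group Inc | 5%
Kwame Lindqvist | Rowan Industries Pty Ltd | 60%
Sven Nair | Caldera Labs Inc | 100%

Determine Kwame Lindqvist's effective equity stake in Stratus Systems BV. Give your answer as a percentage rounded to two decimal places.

73.15%

Kwame reaches Stratus along 2 paths.
Via Anchor: 87% × 77% = 66.99%.
Via Orbis → Anchor: 100% × 8% × 77% = 6.16%.
Total: 66.99% + 6.16% = 73.15%.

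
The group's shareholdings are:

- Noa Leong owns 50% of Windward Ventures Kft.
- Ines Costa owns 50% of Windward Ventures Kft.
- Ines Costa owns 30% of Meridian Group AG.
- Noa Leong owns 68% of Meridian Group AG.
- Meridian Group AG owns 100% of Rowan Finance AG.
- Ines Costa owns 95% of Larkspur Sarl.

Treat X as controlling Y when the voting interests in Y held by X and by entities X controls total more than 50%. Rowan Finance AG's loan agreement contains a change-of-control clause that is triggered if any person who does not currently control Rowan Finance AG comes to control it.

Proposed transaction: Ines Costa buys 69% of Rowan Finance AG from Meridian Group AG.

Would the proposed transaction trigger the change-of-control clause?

The purchase adds only to Ines's holdings (Meridian's stake shrinks), so Ines is the only person who could newly come to control Rowan.
Ines holds 95% of Larkspur, so Ines controls Larkspur.
Neither Ines nor any entity Ines controls holds any voting interest in Rowan.
So before the transaction, Ines does not control Rowan.
After the purchase, Ines holds 69% of Rowan directly, and Meridian's stake falls to 31%.
Ines holds 69% of Rowan, so Ines controls Rowan.
Ines did not control Rowan before and does after, so the clause is triggered.

Yes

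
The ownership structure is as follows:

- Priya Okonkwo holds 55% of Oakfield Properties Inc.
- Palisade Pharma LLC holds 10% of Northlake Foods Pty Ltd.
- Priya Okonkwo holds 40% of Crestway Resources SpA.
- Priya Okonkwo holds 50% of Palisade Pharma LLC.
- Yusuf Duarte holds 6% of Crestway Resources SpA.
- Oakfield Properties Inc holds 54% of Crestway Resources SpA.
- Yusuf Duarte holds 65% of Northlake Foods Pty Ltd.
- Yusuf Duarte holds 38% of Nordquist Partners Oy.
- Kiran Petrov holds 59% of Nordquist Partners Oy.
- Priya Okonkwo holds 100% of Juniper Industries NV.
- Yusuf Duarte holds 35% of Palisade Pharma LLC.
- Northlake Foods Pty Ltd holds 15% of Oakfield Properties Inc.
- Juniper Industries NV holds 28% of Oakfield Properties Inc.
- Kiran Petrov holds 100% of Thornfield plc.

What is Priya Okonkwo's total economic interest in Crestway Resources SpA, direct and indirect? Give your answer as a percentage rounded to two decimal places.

85.23%

Priya reaches Crestway along 4 paths.
Via Juniper → Oakfield: 100% × 28% × 54% = 15.12%.
Via Oakfield: 55% × 54% = 29.7%.
Via Palisade → Northlake → Oakfield: 50% × 10% × 15% × 54% = 0.405%.
Direct stake: 40% = 40%.
Total: 15.12% + 29.7% + 0.405% + 40% = 85.225%.
Rounded: 85.23%.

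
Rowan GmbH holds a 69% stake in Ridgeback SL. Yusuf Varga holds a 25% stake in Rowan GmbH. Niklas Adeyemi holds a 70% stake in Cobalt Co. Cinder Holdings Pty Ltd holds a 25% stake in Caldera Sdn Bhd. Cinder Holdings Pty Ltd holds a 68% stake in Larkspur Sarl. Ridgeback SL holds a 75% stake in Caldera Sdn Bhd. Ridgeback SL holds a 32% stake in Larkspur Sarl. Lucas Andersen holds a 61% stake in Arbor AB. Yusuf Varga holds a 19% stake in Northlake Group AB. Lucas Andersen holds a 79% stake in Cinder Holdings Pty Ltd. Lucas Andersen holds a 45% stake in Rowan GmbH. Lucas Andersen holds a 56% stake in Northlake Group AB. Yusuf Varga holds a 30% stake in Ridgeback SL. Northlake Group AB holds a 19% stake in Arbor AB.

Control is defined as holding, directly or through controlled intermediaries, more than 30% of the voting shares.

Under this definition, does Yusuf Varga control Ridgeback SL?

No

Yusuf's largest direct stake is 30% in Ridgeback, which does not meet the threshold, so Yusuf controls no company.
In Ridgeback, Yusuf's side holds only 30%, not > 30%.
So Yusuf does not control Ridgeback.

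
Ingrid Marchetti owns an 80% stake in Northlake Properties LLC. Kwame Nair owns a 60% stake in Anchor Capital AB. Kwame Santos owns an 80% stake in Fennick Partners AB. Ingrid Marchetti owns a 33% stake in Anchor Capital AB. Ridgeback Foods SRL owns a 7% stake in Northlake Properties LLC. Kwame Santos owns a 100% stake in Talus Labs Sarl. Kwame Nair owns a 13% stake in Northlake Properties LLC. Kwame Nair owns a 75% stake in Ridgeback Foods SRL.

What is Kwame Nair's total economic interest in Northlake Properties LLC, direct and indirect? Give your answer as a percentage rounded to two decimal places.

Kwame Nair reaches Northlake along 2 paths.
Direct stake: 13% = 13%.
Via Ridgeback: 75% × 7% = 5.25%.
Total: 13% + 5.25% = 18.25%.

18.25%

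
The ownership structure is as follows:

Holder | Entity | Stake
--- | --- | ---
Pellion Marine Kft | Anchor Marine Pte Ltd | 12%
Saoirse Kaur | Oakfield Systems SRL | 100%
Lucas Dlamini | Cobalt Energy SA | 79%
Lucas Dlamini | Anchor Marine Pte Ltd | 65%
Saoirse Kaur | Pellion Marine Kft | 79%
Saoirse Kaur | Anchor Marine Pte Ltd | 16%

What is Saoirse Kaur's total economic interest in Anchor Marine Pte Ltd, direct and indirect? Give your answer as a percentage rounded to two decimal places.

Saoirse reaches Anchor along 2 paths.
Via Pellion: 79% × 12% = 9.48%.
Direct stake: 16% = 16%.
Total: 9.48% + 16% = 25.48%.

25.48%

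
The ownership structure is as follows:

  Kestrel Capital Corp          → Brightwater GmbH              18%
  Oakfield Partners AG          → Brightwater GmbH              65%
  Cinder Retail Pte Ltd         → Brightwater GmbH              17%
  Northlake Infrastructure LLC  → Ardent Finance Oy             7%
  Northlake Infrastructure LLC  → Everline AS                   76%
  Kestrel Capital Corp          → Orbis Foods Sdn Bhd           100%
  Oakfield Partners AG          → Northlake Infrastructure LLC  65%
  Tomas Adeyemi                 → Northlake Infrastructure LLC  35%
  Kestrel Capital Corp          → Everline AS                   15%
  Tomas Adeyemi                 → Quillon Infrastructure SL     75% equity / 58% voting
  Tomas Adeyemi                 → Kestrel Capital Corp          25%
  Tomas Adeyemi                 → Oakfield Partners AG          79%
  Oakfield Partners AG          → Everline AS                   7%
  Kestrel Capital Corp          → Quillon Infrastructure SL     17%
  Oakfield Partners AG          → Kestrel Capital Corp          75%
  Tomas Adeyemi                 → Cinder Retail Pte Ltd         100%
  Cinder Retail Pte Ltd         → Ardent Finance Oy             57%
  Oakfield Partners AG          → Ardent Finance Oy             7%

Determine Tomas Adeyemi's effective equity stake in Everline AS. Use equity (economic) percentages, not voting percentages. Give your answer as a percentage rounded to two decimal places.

Tomas reaches Everline along 5 paths.
Via Northlake: 35% × 76% = 26.6%.
Via Oakfield → Northlake: 79% × 65% × 76% = 39.026%.
Via Oakfield: 79% × 7% = 5.53%.
Via Oakfield → Kestrel: 79% × 75% × 15% = 8.8875%.
Via Kestrel: 25% × 15% = 3.75%.
Total: 26.6% + 39.026% + 5.53% + 8.8875% + 3.75% = 83.7935%.
Rounded: 83.79%.

83.79%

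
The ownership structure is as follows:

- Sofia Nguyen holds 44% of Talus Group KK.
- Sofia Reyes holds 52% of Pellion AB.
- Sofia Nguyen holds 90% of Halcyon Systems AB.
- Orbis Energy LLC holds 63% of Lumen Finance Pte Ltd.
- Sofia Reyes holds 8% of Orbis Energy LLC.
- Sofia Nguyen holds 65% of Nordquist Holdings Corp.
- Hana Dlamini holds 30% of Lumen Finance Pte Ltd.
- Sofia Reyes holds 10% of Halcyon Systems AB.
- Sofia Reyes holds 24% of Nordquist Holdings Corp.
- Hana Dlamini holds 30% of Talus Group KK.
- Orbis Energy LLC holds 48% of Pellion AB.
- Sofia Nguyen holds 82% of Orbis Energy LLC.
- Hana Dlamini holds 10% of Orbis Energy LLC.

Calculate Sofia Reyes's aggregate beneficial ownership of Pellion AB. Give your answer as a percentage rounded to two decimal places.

55.84%

Sofia Reyes reaches Pellion along 2 paths.
Direct stake: 52% = 52%.
Via Orbis: 8% × 48% = 3.84%.
Total: 52% + 3.84% = 55.84%.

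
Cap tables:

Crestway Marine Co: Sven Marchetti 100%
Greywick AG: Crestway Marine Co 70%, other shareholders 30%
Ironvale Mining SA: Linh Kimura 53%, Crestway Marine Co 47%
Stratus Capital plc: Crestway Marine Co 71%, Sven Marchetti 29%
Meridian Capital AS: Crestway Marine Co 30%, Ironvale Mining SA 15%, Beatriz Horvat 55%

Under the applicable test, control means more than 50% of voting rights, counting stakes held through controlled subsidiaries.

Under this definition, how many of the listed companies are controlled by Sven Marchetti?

Sven holds 100% of Crestway, so Sven controls Crestway.
Crestway holds 70% of Greywick, so Sven controls Greywick.
Crestway and Sven together hold 71% + 29% = 100% of Stratus, so Sven controls Stratus.
No other company's threshold is met.
Sven controls 3 companies.

3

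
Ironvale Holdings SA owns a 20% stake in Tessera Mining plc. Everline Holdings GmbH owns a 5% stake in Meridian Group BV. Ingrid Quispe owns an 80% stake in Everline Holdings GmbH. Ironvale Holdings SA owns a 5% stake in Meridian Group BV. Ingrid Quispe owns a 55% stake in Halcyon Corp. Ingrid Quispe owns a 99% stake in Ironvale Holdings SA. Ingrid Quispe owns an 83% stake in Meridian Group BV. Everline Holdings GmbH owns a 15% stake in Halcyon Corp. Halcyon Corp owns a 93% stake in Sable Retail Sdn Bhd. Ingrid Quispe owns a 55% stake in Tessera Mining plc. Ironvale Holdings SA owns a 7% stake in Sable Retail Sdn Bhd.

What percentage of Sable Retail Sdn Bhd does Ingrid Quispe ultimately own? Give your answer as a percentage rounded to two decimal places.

69.24%

Ingrid reaches Sable along 3 paths.
Via Ironvale: 99% × 7% = 6.93%.
Via Halcyon: 55% × 93% = 51.15%.
Via Everline → Halcyon: 80% × 15% × 93% = 11.16%.
Total: 6.93% + 51.15% + 11.16% = 69.24%.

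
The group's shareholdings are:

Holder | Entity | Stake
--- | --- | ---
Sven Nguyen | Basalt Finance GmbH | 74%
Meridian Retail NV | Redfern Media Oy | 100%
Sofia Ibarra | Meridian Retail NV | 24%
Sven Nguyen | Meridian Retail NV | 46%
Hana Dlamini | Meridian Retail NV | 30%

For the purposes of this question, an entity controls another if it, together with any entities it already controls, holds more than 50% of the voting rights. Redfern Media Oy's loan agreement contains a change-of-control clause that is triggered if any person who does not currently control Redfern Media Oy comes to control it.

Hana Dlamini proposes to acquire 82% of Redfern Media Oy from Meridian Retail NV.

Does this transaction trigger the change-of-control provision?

Yes

The purchase adds only to Hana's holdings (Meridian's stake shrinks), so Hana is the only person who could newly come to control Redfern.
Hana's largest direct stake is 30% in Meridian, which does not meet the threshold, so Hana controls no company.
Neither Hana nor any entity Hana controls holds any voting interest in Redfern.
So before the transaction, Hana does not control Redfern.
After the purchase, Hana holds 82% of Redfern directly, and Meridian's stake falls to 18%.
Hana holds 82% of Redfern, so Hana controls Redfern.
Hana did not control Redfern before and does after, so the clause is triggered.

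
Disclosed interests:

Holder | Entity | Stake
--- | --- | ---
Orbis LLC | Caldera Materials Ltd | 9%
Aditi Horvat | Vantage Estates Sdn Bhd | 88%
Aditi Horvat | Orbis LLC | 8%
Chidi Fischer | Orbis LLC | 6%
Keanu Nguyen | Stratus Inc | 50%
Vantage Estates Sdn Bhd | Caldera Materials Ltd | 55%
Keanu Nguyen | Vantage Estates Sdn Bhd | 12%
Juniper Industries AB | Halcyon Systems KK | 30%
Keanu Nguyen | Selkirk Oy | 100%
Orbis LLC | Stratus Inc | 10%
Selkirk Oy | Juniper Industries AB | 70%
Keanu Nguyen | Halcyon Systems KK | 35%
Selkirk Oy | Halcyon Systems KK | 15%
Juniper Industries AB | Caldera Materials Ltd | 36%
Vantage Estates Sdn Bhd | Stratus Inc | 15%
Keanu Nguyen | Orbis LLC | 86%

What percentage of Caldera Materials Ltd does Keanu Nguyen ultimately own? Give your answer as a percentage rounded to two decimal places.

Keanu reaches Caldera along 3 paths.
Via Vantage: 12% × 55% = 6.6%.
Via Orbis: 86% × 9% = 7.74%.
Via Selkirk → Juniper: 100% × 70% × 36% = 25.2%.
Total: 6.6% + 7.74% + 25.2% = 39.54%.

39.54%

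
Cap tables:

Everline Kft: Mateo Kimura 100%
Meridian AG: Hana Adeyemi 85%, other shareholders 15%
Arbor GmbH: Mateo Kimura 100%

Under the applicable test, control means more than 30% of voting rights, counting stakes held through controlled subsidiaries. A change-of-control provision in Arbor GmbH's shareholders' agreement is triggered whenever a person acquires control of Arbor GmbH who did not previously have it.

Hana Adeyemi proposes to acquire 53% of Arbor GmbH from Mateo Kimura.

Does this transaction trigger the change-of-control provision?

The purchase adds only to Hana's holdings (Mateo's stake shrinks), so Hana is the only person who could newly come to control Arbor.
Hana holds 85% of Meridian, so Hana controls Meridian.
Neither Hana nor any entity Hana controls holds any voting interest in Arbor.
So before the transaction, Hana does not control Arbor.
After the purchase, Hana holds 53% of Arbor directly, and Mateo's stake falls to 47%.
Hana holds 53% of Arbor, so Hana controls Arbor.
Hana did not control Arbor before and does after, so the clause is triggered.

Yes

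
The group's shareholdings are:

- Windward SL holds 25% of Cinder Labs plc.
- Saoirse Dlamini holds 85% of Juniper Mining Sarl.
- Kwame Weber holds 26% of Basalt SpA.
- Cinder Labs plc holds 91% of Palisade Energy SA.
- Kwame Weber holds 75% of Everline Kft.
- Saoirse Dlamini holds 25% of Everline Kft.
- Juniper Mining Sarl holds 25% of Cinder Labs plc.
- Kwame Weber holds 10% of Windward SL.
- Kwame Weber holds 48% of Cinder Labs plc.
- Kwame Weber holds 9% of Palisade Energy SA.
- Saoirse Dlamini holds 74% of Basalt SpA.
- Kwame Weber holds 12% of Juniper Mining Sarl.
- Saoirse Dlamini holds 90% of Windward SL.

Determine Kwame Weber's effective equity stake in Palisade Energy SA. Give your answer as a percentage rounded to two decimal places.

57.69%

Kwame reaches Palisade along 4 paths.
Via Juniper → Cinder: 12% × 25% × 91% = 2.73%.
Via Cinder: 48% × 91% = 43.68%.
Via Windward → Cinder: 10% × 25% × 91% = 2.275%.
Direct stake: 9% = 9%.
Total: 2.73% + 43.68% + 2.275% + 9% = 57.685%.
Rounded: 57.69%.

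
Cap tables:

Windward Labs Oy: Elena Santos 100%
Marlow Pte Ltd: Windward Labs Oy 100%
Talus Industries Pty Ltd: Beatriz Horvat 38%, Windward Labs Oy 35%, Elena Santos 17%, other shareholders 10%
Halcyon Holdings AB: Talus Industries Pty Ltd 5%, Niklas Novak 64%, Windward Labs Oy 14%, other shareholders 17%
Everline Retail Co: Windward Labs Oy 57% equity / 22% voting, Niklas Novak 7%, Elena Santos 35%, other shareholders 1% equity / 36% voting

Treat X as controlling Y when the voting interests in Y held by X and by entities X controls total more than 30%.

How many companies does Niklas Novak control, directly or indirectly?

Niklas holds 64% of Halcyon, so Niklas controls Halcyon.
No other company's threshold is met.
Niklas controls 1 company.

1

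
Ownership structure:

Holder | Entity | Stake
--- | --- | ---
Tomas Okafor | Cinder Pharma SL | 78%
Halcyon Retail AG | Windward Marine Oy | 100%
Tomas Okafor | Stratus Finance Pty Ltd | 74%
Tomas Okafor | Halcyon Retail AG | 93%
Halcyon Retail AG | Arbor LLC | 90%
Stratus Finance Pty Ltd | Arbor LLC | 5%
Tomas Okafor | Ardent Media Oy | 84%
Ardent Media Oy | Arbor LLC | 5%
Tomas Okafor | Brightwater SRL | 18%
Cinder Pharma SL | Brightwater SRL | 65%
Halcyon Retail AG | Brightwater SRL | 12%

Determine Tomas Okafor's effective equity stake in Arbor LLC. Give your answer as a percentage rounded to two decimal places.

91.60%

Tomas reaches Arbor along 3 paths.
Via Halcyon: 93% × 90% = 83.7%.
Via Ardent: 84% × 5% = 4.2%.
Via Stratus: 74% × 5% = 3.7%.
Total: 83.7% + 4.2% + 3.7% = 91.6%.
Rounded: 91.60%.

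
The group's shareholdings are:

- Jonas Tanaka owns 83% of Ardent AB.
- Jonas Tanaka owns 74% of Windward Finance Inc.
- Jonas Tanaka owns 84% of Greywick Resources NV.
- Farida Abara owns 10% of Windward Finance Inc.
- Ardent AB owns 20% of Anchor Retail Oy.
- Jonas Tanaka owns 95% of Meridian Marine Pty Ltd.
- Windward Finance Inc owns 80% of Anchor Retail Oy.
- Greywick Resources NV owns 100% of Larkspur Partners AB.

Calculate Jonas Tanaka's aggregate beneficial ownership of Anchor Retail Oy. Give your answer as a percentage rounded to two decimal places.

75.80%

Jonas reaches Anchor along 2 paths.
Via Windward: 74% × 80% = 59.2%.
Via Ardent: 83% × 20% = 16.6%.
Total: 59.2% + 16.6% = 75.8%.
Rounded: 75.80%.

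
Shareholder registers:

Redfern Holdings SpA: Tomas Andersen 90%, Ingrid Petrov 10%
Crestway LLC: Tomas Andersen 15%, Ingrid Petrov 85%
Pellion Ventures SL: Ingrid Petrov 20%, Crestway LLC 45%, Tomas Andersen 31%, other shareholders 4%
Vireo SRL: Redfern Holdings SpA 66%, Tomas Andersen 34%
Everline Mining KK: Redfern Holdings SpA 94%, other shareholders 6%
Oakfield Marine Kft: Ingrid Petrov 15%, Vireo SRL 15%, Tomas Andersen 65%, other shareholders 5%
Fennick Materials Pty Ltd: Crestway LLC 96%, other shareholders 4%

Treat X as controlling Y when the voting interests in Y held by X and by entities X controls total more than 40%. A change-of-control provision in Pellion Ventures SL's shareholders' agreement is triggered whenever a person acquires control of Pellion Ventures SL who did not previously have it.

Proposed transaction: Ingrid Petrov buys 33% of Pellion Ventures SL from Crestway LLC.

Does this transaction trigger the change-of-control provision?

The purchase adds only to Ingrid's holdings (Crestway's stake shrinks), so Ingrid is the only person who could newly come to control Pellion.
Ingrid holds 85% of Crestway, so Ingrid controls Crestway.
Ingrid and Crestway together hold 20% + 45% = 65% of Pellion, so Ingrid controls Pellion.
So Ingrid already controls Pellion before the transaction.
After the purchase, Ingrid's direct stake in Pellion rises to 20% + 33% = 53%, and Crestway's stake falls to 12%.
Ingrid controlled Pellion already, so this is not a new person acquiring control; every other person's position is unchanged or reduced.
No new person acquires control, so the clause is not triggered.

No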